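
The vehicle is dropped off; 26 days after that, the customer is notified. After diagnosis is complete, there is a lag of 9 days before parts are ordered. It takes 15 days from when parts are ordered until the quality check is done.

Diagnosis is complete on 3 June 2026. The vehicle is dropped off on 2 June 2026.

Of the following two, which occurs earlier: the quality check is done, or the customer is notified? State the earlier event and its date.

Diagnosis is complete: Jun 3, 2026.
Parts are ordered: Jun 3, 2026 + 9 days = Jun 12, 2026.
The quality check is done: Jun 12, 2026 + 15 days = Jun 27, 2026.
The vehicle is dropped off: Jun 2, 2026.
The customer is notified: Jun 2, 2026 + 26 days = Jun 28, 2026.
Comparing: the quality check is done on Jun 27, 2026 vs the customer is notified on Jun 28, 2026. Earlier: the quality check is done.

The quality check is done — 27 June 2026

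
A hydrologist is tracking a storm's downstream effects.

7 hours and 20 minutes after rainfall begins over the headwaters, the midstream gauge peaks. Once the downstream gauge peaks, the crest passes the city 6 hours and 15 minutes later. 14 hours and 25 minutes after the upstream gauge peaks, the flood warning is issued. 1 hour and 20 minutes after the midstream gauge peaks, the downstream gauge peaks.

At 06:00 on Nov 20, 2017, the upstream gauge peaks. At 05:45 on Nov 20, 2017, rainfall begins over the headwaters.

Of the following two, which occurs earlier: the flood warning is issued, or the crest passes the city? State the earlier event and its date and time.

The upstream gauge peaks: 06:00 Nov 20, 2017.
The flood warning is issued: 06:00 Nov 20, 2017 + 14h25m = 20:25 Nov 20, 2017.
Rainfall begins over the headwaters: 05:45 Nov 20, 2017.
The midstream gauge peaks: 05:45 Nov 20, 2017 + 7h20m = 13:05 Nov 20, 2017.
The downstream gauge peaks: 13:05 Nov 20, 2017 + 1h20m = 14:25 Nov 20, 2017.
The crest passes the city: 14:25 Nov 20, 2017 + 6h15m = 20:40 Nov 20, 2017.
Comparing: the flood warning is issued at 20:25 Nov 20, 2017 vs the crest passes the city at 20:40 Nov 20, 2017. Earlier: the flood warning is issued.

The flood warning is issued — 20:25 on Nov 20, 2017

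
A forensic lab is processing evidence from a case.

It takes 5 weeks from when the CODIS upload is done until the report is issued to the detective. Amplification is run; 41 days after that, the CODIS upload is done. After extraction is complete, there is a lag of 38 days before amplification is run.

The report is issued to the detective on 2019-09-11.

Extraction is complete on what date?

The report is issued to the detective: Sep 11, 2019.
The CODIS upload is done: Sep 11, 2019 − 5 weeks = Aug 7, 2019.
Amplification is run: Aug 7, 2019 − 41 days = Jun 27, 2019.
Extraction is complete: Jun 27, 2019 − 38 days = May 20, 2019.

2019-05-20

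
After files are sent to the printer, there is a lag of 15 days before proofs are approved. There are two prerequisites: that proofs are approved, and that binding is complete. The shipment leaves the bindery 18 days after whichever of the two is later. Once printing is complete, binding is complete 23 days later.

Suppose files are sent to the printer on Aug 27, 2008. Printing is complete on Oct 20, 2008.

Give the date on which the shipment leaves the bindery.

Files are sent to the printer: Aug 27, 2008.
Proofs are approved: Aug 27, 2008 + 15 days = Sep 11, 2008.
Printing is complete: Oct 20, 2008.
Binding is complete: Oct 20, 2008 + 23 days = Nov 12, 2008.
Both prerequisites met — proofs are approved (Sep 11, 2008), binding is complete (Nov 12, 2008); the later is Nov 12, 2008.
The shipment leaves the bindery: Nov 12, 2008 + 18 days = Nov 30, 2008.

Nov 30, 2008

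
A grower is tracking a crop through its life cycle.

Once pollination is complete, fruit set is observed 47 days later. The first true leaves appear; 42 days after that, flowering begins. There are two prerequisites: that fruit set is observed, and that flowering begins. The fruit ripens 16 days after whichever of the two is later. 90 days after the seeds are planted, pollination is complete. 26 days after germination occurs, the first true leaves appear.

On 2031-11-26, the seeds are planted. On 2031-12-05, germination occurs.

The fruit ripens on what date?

2032-04-27

The seeds are planted: Nov 26, 2031.
Pollination is complete: Nov 26, 2031 + 90 days = Feb 24, 2032.
Fruit set is observed: Feb 24, 2032 + 47 days = Apr 11, 2032.
Germination occurs: Dec 5, 2031.
The first true leaves appear: Dec 5, 2031 + 26 days = Dec 31, 2031.
Flowering begins: Dec 31, 2031 + 42 days = Feb 11, 2032.
Both prerequisites met — fruit set is observed (Apr 11, 2032), flowering begins (Feb 11, 2032); the later is Apr 11, 2032.
The fruit ripens: Apr 11, 2032 + 16 days = Apr 27, 2032.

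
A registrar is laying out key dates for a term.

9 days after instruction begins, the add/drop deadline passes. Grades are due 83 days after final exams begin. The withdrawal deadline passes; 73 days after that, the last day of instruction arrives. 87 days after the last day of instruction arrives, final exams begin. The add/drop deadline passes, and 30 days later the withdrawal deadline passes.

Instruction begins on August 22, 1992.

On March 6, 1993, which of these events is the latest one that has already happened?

Instruction begins: Aug 22, 1992.
The add/drop deadline passes: Aug 22, 1992 + 9 days = Aug 31, 1992.
The withdrawal deadline passes: Aug 31, 1992 + 30 days = Sep 30, 1992.
The last day of instruction arrives: Sep 30, 1992 + 73 days = Dec 12, 1992.
Final exams begin: Dec 12, 1992 + 87 days = Mar 9, 1993.
Grades are due: Mar 9, 1993 + 83 days = May 31, 1993.
Mar 6, 1993 falls between when the last day of instruction arrives (Dec 12, 1992) and when final exams begin (Mar 9, 1993).

The last day of instruction arrives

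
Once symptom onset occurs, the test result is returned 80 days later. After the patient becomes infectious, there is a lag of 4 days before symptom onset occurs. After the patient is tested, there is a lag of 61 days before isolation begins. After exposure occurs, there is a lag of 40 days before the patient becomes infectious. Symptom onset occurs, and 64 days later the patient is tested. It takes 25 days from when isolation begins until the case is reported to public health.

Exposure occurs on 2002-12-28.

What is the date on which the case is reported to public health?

2003-07-10

Exposure occurs: Dec 28, 2002.
The patient becomes infectious: Dec 28, 2002 + 40 days = Feb 6, 2003.
Symptom onset occurs: Feb 6, 2003 + 4 days = Feb 10, 2003.
The patient is tested: Feb 10, 2003 + 64 days = Apr 15, 2003.
Isolation begins: Apr 15, 2003 + 61 days = Jun 15, 2003.
The case is reported to public health: Jun 15, 2003 + 25 days = Jul 10, 2003.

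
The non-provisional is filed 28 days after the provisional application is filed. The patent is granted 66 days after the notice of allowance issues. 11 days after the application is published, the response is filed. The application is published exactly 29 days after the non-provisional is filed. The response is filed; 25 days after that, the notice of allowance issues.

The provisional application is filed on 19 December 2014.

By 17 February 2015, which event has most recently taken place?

The application is published

The provisional application is filed: Dec 19, 2014.
The non-provisional is filed: Dec 19, 2014 + 28 days = Jan 16, 2015.
The application is published: Jan 16, 2015 + 29 days = Feb 14, 2015.
The response is filed: Feb 14, 2015 + 11 days = Feb 25, 2015.
The notice of allowance issues: Feb 25, 2015 + 25 days = Mar 22, 2015.
The patent is granted: Mar 22, 2015 + 66 days = May 27, 2015.
Feb 17, 2015 falls between when the application is published (Feb 14, 2015) and when the response is filed (Feb 25, 2015).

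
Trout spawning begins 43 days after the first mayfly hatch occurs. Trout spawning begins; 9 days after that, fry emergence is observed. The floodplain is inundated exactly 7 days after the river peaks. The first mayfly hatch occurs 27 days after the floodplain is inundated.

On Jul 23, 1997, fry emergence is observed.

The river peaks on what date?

Fry emergence is observed: Jul 23, 1997.
Trout spawning begins: Jul 23, 1997 − 9 days = Jul 14, 1997.
The first mayfly hatch occurs: Jul 14, 1997 − 43 days = Jun 1, 1997.
The floodplain is inundated: Jun 1, 1997 − 27 days = May 5, 1997.
The river peaks: May 5, 1997 − 7 days = Apr 28, 1997.

Apr 28, 1997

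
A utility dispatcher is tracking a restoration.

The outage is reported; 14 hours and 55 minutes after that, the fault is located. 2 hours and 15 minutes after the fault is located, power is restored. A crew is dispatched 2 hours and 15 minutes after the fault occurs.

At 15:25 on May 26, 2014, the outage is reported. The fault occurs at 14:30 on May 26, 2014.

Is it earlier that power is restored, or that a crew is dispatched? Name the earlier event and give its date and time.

The outage is reported: 15:25 May 26, 2014.
The fault is located: 15:25 May 26, 2014 + 14h55m = 06:20 May 27, 2014.
Power is restored: 06:20 May 27, 2014 + 2h15m = 08:35 May 27, 2014.
The fault occurs: 14:30 May 26, 2014.
A crew is dispatched: 14:30 May 26, 2014 + 2h15m = 16:45 May 26, 2014.
Comparing: power is restored at 08:35 May 27, 2014 vs a crew is dispatched at 16:45 May 26, 2014. Earlier: a crew is dispatched.

A crew is dispatched — 16:45 on May 26, 2014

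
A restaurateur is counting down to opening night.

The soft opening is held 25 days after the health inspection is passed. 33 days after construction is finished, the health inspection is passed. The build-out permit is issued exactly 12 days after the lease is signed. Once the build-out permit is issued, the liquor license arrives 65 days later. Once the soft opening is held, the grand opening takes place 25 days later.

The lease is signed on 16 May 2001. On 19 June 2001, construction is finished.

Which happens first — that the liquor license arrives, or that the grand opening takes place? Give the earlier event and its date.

The lease is signed: May 16, 2001.
The build-out permit is issued: May 16, 2001 + 12 days = May 28, 2001.
The liquor license arrives: May 28, 2001 + 65 days = Aug 1, 2001.
Construction is finished: Jun 19, 2001.
The health inspection is passed: Jun 19, 2001 + 33 days = Jul 22, 2001.
The soft opening is held: Jul 22, 2001 + 25 days = Aug 16, 2001.
The grand opening takes place: Aug 16, 2001 + 25 days = Sep 10, 2001.
Comparing: the liquor license arrives on Aug 1, 2001 vs the grand opening takes place on Sep 10, 2001. Earlier: the liquor license arrives.

The liquor license arrives — 1 August 2001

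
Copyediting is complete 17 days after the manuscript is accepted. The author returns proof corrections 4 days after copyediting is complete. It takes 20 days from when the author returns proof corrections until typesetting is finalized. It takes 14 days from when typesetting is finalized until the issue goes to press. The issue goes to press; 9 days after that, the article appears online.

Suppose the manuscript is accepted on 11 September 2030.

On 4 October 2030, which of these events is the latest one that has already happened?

The manuscript is accepted: Sep 11, 2030.
Copyediting is complete: Sep 11, 2030 + 17 days = Sep 28, 2030.
The author returns proof corrections: Sep 28, 2030 + 4 days = Oct 2, 2030.
Typesetting is finalized: Oct 2, 2030 + 20 days = Oct 22, 2030.
The issue goes to press: Oct 22, 2030 + 14 days = Nov 5, 2030.
The article appears online: Nov 5, 2030 + 9 days = Nov 14, 2030.
Oct 4, 2030 falls between when the author returns proof corrections (Oct 2, 2030) and when typesetting is finalized (Oct 22, 2030).

The author returns proof corrections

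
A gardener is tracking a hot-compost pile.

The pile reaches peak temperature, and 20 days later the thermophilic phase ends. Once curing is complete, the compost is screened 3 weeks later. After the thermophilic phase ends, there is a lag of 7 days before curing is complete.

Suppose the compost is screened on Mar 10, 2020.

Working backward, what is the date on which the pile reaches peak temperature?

The compost is screened: Mar 10, 2020.
Curing is complete: Mar 10, 2020 − 3 weeks = Feb 18, 2020.
The thermophilic phase ends: Feb 18, 2020 − 7 days = Feb 11, 2020.
The pile reaches peak temperature: Feb 11, 2020 − 20 days = Jan 22, 2020.

Jan 22, 2020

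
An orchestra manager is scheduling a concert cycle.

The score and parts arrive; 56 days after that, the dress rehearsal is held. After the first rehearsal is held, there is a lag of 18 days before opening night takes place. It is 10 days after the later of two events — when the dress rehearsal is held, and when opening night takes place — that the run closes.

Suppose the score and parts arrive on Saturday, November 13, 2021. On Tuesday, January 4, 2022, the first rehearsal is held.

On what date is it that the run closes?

Tuesday, February 1, 2022

The score and parts arrive: Nov 13, 2021.
The dress rehearsal is held: Nov 13, 2021 + 56 days = Jan 8, 2022.
The first rehearsal is held: Jan 4, 2022.
Opening night takes place: Jan 4, 2022 + 18 days = Jan 22, 2022.
Both prerequisites met — the dress rehearsal is held (Jan 8, 2022), opening night takes place (Jan 22, 2022); the later is Jan 22, 2022.
The run closes: Jan 22, 2022 + 10 days = Feb 1, 2022.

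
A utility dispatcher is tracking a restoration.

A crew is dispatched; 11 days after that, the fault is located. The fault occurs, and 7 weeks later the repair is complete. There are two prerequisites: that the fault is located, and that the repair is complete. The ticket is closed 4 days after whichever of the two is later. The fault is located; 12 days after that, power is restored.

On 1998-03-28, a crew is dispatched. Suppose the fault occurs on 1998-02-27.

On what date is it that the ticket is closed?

1998-04-21

A crew is dispatched: Mar 28, 1998.
The fault is located: Mar 28, 1998 + 11 days = Apr 8, 1998.
The fault occurs: Feb 27, 1998.
The repair is complete: Feb 27, 1998 + 7 weeks = Apr 17, 1998.
Both prerequisites met — the fault is located (Apr 8, 1998), the repair is complete (Apr 17, 1998); the later is Apr 17, 1998.
The ticket is closed: Apr 17, 1998 + 4 days = Apr 21, 1998.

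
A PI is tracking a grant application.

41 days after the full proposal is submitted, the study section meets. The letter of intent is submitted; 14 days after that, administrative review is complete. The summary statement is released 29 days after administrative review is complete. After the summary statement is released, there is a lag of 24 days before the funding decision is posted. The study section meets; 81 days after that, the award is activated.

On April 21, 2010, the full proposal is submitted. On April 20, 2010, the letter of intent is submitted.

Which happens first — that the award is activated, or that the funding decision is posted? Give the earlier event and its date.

The full proposal is submitted: Apr 21, 2010.
The study section meets: Apr 21, 2010 + 41 days = Jun 1, 2010.
The award is activated: Jun 1, 2010 + 81 days = Aug 21, 2010.
The letter of intent is submitted: Apr 20, 2010.
Administrative review is complete: Apr 20, 2010 + 14 days = May 4, 2010.
The summary statement is released: May 4, 2010 + 29 days = Jun 2, 2010.
The funding decision is posted: Jun 2, 2010 + 24 days = Jun 26, 2010.
Comparing: the award is activated on Aug 21, 2010 vs the funding decision is posted on Jun 26, 2010. Earlier: the funding decision is posted.

The funding decision is posted — June 26, 2010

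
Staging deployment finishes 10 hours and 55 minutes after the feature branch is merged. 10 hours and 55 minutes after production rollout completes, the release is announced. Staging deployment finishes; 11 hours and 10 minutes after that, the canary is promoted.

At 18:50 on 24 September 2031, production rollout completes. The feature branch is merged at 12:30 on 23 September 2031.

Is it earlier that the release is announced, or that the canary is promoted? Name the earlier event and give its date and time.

The canary is promoted — 10:35 on 24 September 2031

Production rollout completes: 18:50 Sep 24, 2031.
The release is announced: 18:50 Sep 24, 2031 + 10h55m = 05:45 Sep 25, 2031.
The feature branch is merged: 12:30 Sep 23, 2031.
Staging deployment finishes: 12:30 Sep 23, 2031 + 10h55m = 23:25 Sep 23, 2031.
The canary is promoted: 23:25 Sep 23, 2031 + 11h10m = 10:35 Sep 24, 2031.
Comparing: the release is announced at 05:45 Sep 25, 2031 vs the canary is promoted at 10:35 Sep 24, 2031. Earlier: the canary is promoted.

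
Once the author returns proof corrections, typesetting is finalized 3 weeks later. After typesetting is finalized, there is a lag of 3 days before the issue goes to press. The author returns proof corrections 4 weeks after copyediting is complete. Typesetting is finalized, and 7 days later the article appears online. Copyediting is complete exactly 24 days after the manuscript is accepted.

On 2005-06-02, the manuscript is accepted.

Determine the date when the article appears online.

The manuscript is accepted: Jun 2, 2005.
Copyediting is complete: Jun 2, 2005 + 24 days = Jun 26, 2005.
The author returns proof corrections: Jun 26, 2005 + 4 weeks = Jul 24, 2005.
Typesetting is finalized: Jul 24, 2005 + 3 weeks = Aug 14, 2005.
The article appears online: Aug 14, 2005 + 7 days = Aug 21, 2005.

2005-08-21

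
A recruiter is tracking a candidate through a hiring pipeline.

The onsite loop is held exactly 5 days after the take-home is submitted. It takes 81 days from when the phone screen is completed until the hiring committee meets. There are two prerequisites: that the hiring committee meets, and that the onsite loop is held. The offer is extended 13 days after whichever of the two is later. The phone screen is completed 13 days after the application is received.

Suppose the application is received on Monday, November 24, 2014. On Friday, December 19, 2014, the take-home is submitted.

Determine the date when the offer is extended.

The application is received: Nov 24, 2014.
The phone screen is completed: Nov 24, 2014 + 13 days = Dec 7, 2014.
The hiring committee meets: Dec 7, 2014 + 81 days = Feb 26, 2015.
The take-home is submitted: Dec 19, 2014.
The onsite loop is held: Dec 19, 2014 + 5 days = Dec 24, 2014.
Both prerequisites met — the hiring committee meets (Feb 26, 2015), the onsite loop is held (Dec 24, 2014); the later is Feb 26, 2015.
The offer is extended: Feb 26, 2015 + 13 days = Mar 11, 2015.

Wednesday, March 11, 2015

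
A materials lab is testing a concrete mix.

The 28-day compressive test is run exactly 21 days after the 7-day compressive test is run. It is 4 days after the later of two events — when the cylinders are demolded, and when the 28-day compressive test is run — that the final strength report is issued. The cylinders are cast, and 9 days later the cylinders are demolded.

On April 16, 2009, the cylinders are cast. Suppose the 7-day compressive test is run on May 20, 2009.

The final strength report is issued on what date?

The cylinders are cast: Apr 16, 2009.
The cylinders are demolded: Apr 16, 2009 + 9 days = Apr 25, 2009.
The 7-day compressive test is run: May 20, 2009.
The 28-day compressive test is run: May 20, 2009 + 21 days = Jun 10, 2009.
Both prerequisites met — the cylinders are demolded (Apr 25, 2009), the 28-day compressive test is run (Jun 10, 2009); the later is Jun 10, 2009.
The final strength report is issued: Jun 10, 2009 + 4 days = Jun 14, 2009.

June 14, 2009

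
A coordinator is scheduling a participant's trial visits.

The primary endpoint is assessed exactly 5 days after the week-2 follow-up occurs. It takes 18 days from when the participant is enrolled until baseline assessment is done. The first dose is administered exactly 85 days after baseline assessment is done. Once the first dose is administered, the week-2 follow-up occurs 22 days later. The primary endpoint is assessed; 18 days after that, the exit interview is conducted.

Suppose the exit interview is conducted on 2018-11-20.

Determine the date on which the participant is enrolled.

2018-06-25

The exit interview is conducted: Nov 20, 2018.
The primary endpoint is assessed: Nov 20, 2018 − 18 days = Nov 2, 2018.
The week-2 follow-up occurs: Nov 2, 2018 − 5 days = Oct 28, 2018.
The first dose is administered: Oct 28, 2018 − 22 days = Oct 6, 2018.
Baseline assessment is done: Oct 6, 2018 − 85 days = Jul 13, 2018.
The participant is enrolled: Jul 13, 2018 − 18 days = Jun 25, 2018.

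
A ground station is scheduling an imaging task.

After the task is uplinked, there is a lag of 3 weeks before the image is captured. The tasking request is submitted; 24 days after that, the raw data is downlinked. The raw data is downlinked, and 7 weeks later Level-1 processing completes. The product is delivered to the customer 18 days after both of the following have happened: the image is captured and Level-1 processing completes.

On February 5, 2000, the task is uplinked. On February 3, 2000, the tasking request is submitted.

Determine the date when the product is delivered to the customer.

May 4, 2000

The task is uplinked: Feb 5, 2000.
The image is captured: Feb 5, 2000 + 3 weeks = Feb 26, 2000.
The tasking request is submitted: Feb 3, 2000.
The raw data is downlinked: Feb 3, 2000 + 24 days = Feb 27, 2000.
Level-1 processing completes: Feb 27, 2000 + 7 weeks = Apr 16, 2000.
Both prerequisites met — the image is captured (Feb 26, 2000), Level-1 processing completes (Apr 16, 2000); the later is Apr 16, 2000.
The product is delivered to the customer: Apr 16, 2000 + 18 days = May 4, 2000.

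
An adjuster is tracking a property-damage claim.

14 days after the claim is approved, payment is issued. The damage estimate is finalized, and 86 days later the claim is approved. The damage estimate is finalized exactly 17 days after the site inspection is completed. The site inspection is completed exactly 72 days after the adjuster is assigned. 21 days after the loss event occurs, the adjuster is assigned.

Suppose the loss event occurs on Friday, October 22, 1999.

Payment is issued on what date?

The loss event occurs: Oct 22, 1999.
The adjuster is assigned: Oct 22, 1999 + 21 days = Nov 12, 1999.
The site inspection is completed: Nov 12, 1999 + 72 days = Jan 23, 2000.
The damage estimate is finalized: Jan 23, 2000 + 17 days = Feb 9, 2000.
The claim is approved: Feb 9, 2000 + 86 days = May 5, 2000.
Payment is issued: May 5, 2000 + 14 days = May 19, 2000.

Friday, May 19, 2000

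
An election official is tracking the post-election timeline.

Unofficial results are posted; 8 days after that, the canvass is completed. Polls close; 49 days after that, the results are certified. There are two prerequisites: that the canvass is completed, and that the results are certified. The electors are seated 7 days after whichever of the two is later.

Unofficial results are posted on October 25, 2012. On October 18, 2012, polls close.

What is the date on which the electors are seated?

December 13, 2012

Unofficial results are posted: Oct 25, 2012.
The canvass is completed: Oct 25, 2012 + 8 days = Nov 2, 2012.
Polls close: Oct 18, 2012.
The results are certified: Oct 18, 2012 + 49 days = Dec 6, 2012.
Both prerequisites met — the canvass is completed (Nov 2, 2012), the results are certified (Dec 6, 2012); the later is Dec 6, 2012.
The electors are seated: Dec 6, 2012 + 7 days = Dec 13, 2012.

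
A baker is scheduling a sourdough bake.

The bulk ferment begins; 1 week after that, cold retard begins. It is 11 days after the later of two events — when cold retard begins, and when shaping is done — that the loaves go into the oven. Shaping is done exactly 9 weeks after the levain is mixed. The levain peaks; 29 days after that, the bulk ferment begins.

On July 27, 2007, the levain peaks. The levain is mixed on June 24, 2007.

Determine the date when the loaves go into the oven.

September 12, 2007

The levain peaks: Jul 27, 2007.
The bulk ferment begins: Jul 27, 2007 + 29 days = Aug 25, 2007.
Cold retard begins: Aug 25, 2007 + 1 week = Sep 1, 2007.
The levain is mixed: Jun 24, 2007.
Shaping is done: Jun 24, 2007 + 9 weeks = Aug 26, 2007.
Both prerequisites met — cold retard begins (Sep 1, 2007), shaping is done (Aug 26, 2007); the later is Sep 1, 2007.
The loaves go into the oven: Sep 1, 2007 + 11 days = Sep 12, 2007.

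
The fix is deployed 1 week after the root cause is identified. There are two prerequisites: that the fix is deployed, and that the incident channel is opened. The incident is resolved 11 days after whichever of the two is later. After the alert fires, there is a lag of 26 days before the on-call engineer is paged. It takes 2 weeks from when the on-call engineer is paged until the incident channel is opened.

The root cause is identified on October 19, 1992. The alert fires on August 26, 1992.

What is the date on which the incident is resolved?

The root cause is identified: Oct 19, 1992.
The fix is deployed: Oct 19, 1992 + 1 week = Oct 26, 1992.
The alert fires: Aug 26, 1992.
The on-call engineer is paged: Aug 26, 1992 + 26 days = Sep 21, 1992.
The incident channel is opened: Sep 21, 1992 + 2 weeks = Oct 5, 1992.
Both prerequisites met — the fix is deployed (Oct 26, 1992), the incident channel is opened (Oct 5, 1992); the later is Oct 26, 1992.
The incident is resolved: Oct 26, 1992 + 11 days = Nov 6, 1992.

November 6, 1992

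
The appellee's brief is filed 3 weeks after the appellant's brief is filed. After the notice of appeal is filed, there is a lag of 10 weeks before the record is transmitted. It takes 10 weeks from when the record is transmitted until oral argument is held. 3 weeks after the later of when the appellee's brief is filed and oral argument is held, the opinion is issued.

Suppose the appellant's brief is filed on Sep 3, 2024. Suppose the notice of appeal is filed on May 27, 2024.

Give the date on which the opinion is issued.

The appellant's brief is filed: Sep 3, 2024.
The appellee's brief is filed: Sep 3, 2024 + 3 weeks = Sep 24, 2024.
The notice of appeal is filed: May 27, 2024.
The record is transmitted: May 27, 2024 + 10 weeks = Aug 5, 2024.
Oral argument is held: Aug 5, 2024 + 10 weeks = Oct 14, 2024.
Both prerequisites met — the appellee's brief is filed (Sep 24, 2024), oral argument is held (Oct 14, 2024); the later is Oct 14, 2024.
The opinion is issued: Oct 14, 2024 + 3 weeks = Nov 4, 2024.

Nov 4, 2024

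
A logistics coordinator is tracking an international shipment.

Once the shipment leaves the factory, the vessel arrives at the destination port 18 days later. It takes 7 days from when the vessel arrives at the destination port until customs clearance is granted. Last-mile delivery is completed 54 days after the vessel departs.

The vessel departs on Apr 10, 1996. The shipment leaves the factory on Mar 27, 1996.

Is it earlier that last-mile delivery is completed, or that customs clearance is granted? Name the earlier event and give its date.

The vessel departs: Apr 10, 1996.
Last-mile delivery is completed: Apr 10, 1996 + 54 days = Jun 3, 1996.
The shipment leaves the factory: Mar 27, 1996.
The vessel arrives at the destination port: Mar 27, 1996 + 18 days = Apr 14, 1996.
Customs clearance is granted: Apr 14, 1996 + 7 days = Apr 21, 1996.
Comparing: last-mile delivery is completed on Jun 3, 1996 vs customs clearance is granted on Apr 21, 1996. Earlier: customs clearance is granted.

Customs clearance is granted — Apr 21, 1996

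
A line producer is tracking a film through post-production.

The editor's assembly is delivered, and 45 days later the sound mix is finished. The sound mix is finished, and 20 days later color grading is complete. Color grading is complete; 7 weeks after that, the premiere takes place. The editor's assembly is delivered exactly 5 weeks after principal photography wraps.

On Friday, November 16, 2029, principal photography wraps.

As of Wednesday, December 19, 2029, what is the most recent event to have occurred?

Principal photography wraps

Principal photography wraps: Nov 16, 2029.
The editor's assembly is delivered: Nov 16, 2029 + 5 weeks = Dec 21, 2029.
The sound mix is finished: Dec 21, 2029 + 45 days = Feb 4, 2030.
Color grading is complete: Feb 4, 2030 + 20 days = Feb 24, 2030.
The premiere takes place: Feb 24, 2030 + 7 weeks = Apr 14, 2030.
Dec 19, 2029 falls between when principal photography wraps (Nov 16, 2029) and when the editor's assembly is delivered (Dec 21, 2029).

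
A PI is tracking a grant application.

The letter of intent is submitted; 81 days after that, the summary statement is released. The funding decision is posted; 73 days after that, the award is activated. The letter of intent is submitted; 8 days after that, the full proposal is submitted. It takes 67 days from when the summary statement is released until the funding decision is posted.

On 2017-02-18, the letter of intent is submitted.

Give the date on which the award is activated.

The letter of intent is submitted: Feb 18, 2017.
The summary statement is released: Feb 18, 2017 + 81 days = May 10, 2017.
The funding decision is posted: May 10, 2017 + 67 days = Jul 16, 2017.
The award is activated: Jul 16, 2017 + 73 days = Sep 27, 2017.

2017-09-27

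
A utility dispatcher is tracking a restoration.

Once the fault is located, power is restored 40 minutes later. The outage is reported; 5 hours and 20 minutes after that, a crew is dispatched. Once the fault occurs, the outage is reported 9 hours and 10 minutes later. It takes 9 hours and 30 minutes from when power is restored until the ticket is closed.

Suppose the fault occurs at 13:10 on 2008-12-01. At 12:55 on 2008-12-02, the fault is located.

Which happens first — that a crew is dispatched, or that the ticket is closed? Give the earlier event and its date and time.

A crew is dispatched — 03:40 on 2008-12-02

The fault occurs: 13:10 Dec 1, 2008.
The outage is reported: 13:10 Dec 1, 2008 + 9h10m = 22:20 Dec 1, 2008.
A crew is dispatched: 22:20 Dec 1, 2008 + 5h20m = 03:40 Dec 2, 2008.
The fault is located: 12:55 Dec 2, 2008.
Power is restored: 12:55 Dec 2, 2008 + 40m = 13:35 Dec 2, 2008.
The ticket is closed: 13:35 Dec 2, 2008 + 9h30m = 23:05 Dec 2, 2008.
Comparing: a crew is dispatched at 03:40 Dec 2, 2008 vs the ticket is closed at 23:05 Dec 2, 2008. Earlier: a crew is dispatched.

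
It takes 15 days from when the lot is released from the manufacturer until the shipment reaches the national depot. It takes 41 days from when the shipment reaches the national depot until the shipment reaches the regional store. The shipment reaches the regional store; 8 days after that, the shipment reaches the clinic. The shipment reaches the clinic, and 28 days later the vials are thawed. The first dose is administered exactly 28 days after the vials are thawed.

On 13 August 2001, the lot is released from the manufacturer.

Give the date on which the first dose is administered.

The lot is released from the manufacturer: Aug 13, 2001.
The shipment reaches the national depot: Aug 13, 2001 + 15 days = Aug 28, 2001.
The shipment reaches the regional store: Aug 28, 2001 + 41 days = Oct 8, 2001.
The shipment reaches the clinic: Oct 8, 2001 + 8 days = Oct 16, 2001.
The vials are thawed: Oct 16, 2001 + 28 days = Nov 13, 2001.
The first dose is administered: Nov 13, 2001 + 28 days = Dec 11, 2001.

11 December 2001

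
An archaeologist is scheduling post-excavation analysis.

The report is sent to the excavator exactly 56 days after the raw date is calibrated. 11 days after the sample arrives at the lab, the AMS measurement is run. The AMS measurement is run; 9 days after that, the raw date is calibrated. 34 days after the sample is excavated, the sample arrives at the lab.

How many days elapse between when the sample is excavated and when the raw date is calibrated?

54 days

Causal path: the sample is excavated → the sample arrives at the lab → the AMS measurement is run → the raw date is calibrated.
Total delay along the path: 34 + 11 + 9 = 54 days.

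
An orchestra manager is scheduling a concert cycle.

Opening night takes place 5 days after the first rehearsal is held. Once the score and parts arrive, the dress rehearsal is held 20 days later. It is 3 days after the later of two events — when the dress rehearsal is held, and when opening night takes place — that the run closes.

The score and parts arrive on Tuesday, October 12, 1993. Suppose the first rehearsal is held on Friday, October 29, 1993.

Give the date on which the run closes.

Saturday, November 6, 1993

The score and parts arrive: Oct 12, 1993.
The dress rehearsal is held: Oct 12, 1993 + 20 days = Nov 1, 1993.
The first rehearsal is held: Oct 29, 1993.
Opening night takes place: Oct 29, 1993 + 5 days = Nov 3, 1993.
Both prerequisites met — the dress rehearsal is held (Nov 1, 1993), opening night takes place (Nov 3, 1993); the later is Nov 3, 1993.
The run closes: Nov 3, 1993 + 3 days = Nov 6, 1993.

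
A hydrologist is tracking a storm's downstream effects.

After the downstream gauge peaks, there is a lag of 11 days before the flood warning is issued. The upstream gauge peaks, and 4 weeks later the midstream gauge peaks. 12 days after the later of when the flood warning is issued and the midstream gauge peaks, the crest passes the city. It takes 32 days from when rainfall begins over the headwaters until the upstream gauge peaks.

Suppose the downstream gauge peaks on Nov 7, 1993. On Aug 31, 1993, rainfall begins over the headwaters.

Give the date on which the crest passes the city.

The downstream gauge peaks: Nov 7, 1993.
The flood warning is issued: Nov 7, 1993 + 11 days = Nov 18, 1993.
Rainfall begins over the headwaters: Aug 31, 1993.
The upstream gauge peaks: Aug 31, 1993 + 32 days = Oct 2, 1993.
The midstream gauge peaks: Oct 2, 1993 + 4 weeks = Oct 30, 1993.
Both prerequisites met — the flood warning is issued (Nov 18, 1993), the midstream gauge peaks (Oct 30, 1993); the later is Nov 18, 1993.
The crest passes the city: Nov 18, 1993 + 12 days = Nov 30, 1993.

Nov 30, 1993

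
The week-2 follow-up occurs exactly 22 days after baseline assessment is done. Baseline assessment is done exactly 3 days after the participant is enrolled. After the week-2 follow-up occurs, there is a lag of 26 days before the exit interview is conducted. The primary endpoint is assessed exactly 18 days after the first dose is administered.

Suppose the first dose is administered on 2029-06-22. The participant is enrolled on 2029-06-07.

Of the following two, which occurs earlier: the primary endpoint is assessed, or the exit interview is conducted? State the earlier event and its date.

The first dose is administered: Jun 22, 2029.
The primary endpoint is assessed: Jun 22, 2029 + 18 days = Jul 10, 2029.
The participant is enrolled: Jun 7, 2029.
Baseline assessment is done: Jun 7, 2029 + 3 days = Jun 10, 2029.
The week-2 follow-up occurs: Jun 10, 2029 + 22 days = Jul 2, 2029.
The exit interview is conducted: Jul 2, 2029 + 26 days = Jul 28, 2029.
Comparing: the primary endpoint is assessed on Jul 10, 2029 vs the exit interview is conducted on Jul 28, 2029. Earlier: the primary endpoint is assessed.

The primary endpoint is assessed — 2029-07-10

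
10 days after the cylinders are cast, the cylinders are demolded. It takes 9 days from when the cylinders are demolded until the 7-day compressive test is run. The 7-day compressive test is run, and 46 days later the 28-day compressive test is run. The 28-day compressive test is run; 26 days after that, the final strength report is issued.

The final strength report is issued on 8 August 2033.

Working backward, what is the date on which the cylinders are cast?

9 May 2033

The final strength report is issued: Aug 8, 2033.
The 28-day compressive test is run: Aug 8, 2033 − 26 days = Jul 13, 2033.
The 7-day compressive test is run: Jul 13, 2033 − 46 days = May 28, 2033.
The cylinders are demolded: May 28, 2033 − 9 days = May 19, 2033.
The cylinders are cast: May 19, 2033 − 10 days = May 9, 2033.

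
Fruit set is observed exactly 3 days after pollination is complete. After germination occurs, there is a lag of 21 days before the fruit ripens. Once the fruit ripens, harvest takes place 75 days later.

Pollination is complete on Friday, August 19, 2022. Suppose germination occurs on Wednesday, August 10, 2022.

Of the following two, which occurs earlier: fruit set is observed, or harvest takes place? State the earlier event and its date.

Fruit set is observed — Monday, August 22, 2022

Pollination is complete: Aug 19, 2022.
Fruit set is observed: Aug 19, 2022 + 3 days = Aug 22, 2022.
Germination occurs: Aug 10, 2022.
The fruit ripens: Aug 10, 2022 + 21 days = Aug 31, 2022.
Harvest takes place: Aug 31, 2022 + 75 days = Nov 14, 2022.
Comparing: fruit set is observed on Aug 22, 2022 vs harvest takes place on Nov 14, 2022. Earlier: fruit set is observed.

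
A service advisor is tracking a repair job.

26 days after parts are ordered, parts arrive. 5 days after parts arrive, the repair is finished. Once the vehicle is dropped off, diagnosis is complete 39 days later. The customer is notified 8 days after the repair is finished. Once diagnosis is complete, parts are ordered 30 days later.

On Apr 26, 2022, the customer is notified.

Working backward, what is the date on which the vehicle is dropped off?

The customer is notified: Apr 26, 2022.
The repair is finished: Apr 26, 2022 − 8 days = Apr 18, 2022.
Parts arrive: Apr 18, 2022 − 5 days = Apr 13, 2022.
Parts are ordered: Apr 13, 2022 − 26 days = Mar 18, 2022.
Diagnosis is complete: Mar 18, 2022 − 30 days = Feb 16, 2022.
The vehicle is dropped off: Feb 16, 2022 − 39 days = Jan 8, 2022.

Jan 8, 2022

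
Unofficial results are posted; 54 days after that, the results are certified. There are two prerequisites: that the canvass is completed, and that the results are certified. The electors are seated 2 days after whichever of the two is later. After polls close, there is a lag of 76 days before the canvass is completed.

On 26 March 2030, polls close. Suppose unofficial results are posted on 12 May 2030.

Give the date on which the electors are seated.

Polls close: Mar 26, 2030.
The canvass is completed: Mar 26, 2030 + 76 days = Jun 10, 2030.
Unofficial results are posted: May 12, 2030.
The results are certified: May 12, 2030 + 54 days = Jul 5, 2030.
Both prerequisites met — the canvass is completed (Jun 10, 2030), the results are certified (Jul 5, 2030); the later is Jul 5, 2030.
The electors are seated: Jul 5, 2030 + 2 days = Jul 7, 2030.

7 July 2030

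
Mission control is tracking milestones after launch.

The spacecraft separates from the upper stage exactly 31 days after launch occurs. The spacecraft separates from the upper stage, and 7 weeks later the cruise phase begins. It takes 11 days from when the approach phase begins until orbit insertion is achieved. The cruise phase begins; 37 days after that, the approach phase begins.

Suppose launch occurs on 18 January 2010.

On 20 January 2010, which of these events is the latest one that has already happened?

Launch occurs: Jan 18, 2010.
The spacecraft separates from the upper stage: Jan 18, 2010 + 31 days = Feb 18, 2010.
The cruise phase begins: Feb 18, 2010 + 7 weeks = Apr 8, 2010.
The approach phase begins: Apr 8, 2010 + 37 days = May 15, 2010.
Orbit insertion is achieved: May 15, 2010 + 11 days = May 26, 2010.
Jan 20, 2010 falls between when launch occurs (Jan 18, 2010) and when the spacecraft separates from the upper stage (Feb 18, 2010).

Launch occurs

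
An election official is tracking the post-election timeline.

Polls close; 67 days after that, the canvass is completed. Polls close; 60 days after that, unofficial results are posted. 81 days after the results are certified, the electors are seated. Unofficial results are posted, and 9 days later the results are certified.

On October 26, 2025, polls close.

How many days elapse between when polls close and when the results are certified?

69 days

Causal path: polls close → unofficial results are posted → the results are certified.
Total delay along the path: 60 + 9 = 69 days.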